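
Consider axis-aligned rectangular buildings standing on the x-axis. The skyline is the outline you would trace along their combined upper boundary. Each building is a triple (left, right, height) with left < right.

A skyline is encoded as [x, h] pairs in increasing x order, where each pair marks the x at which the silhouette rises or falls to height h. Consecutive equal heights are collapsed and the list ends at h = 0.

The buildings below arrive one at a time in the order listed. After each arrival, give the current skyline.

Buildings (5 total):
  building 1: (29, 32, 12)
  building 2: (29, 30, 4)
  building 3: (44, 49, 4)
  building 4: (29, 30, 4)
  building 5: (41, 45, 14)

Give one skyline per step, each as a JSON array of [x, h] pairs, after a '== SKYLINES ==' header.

== SKYLINES ==
[[29,12],[32,0]]
[[29,12],[32,0]]
[[29,12],[32,0],[44,4],[49,0]]
[[29,12],[32,0],[44,4],[49,0]]
[[29,12],[32,0],[41,14],[45,4],[49,0]]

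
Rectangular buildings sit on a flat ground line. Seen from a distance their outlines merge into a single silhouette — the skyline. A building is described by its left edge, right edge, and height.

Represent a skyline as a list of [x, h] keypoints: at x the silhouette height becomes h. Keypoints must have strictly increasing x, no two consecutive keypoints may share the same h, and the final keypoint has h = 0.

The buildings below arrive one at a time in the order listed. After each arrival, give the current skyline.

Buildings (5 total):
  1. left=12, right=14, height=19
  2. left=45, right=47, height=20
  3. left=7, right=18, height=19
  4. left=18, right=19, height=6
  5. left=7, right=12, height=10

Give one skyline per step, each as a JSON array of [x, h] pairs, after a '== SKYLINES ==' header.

== SKYLINES ==
[[12,19],[14,0]]
[[12,19],[14,0],[45,20],[47,0]]
[[7,19],[18,0],[45,20],[47,0]]
[[7,19],[18,6],[19,0],[45,20],[47,0]]
[[7,19],[18,6],[19,0],[45,20],[47,0]]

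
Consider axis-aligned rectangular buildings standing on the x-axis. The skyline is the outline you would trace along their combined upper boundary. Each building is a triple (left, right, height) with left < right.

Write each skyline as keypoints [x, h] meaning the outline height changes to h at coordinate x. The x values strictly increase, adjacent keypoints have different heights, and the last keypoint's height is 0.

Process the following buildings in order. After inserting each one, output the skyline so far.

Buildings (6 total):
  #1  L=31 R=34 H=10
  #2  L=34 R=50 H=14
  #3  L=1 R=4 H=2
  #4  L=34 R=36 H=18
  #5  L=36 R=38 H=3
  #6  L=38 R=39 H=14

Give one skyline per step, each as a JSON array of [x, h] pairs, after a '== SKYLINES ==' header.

== SKYLINES ==
[[31,10],[34,0]]
[[31,10],[34,14],[50,0]]
[[1,2],[4,0],[31,10],[34,14],[50,0]]
[[1,2],[4,0],[31,10],[34,18],[36,14],[50,0]]
[[1,2],[4,0],[31,10],[34,18],[36,14],[50,0]]
[[1,2],[4,0],[31,10],[34,18],[36,14],[50,0]]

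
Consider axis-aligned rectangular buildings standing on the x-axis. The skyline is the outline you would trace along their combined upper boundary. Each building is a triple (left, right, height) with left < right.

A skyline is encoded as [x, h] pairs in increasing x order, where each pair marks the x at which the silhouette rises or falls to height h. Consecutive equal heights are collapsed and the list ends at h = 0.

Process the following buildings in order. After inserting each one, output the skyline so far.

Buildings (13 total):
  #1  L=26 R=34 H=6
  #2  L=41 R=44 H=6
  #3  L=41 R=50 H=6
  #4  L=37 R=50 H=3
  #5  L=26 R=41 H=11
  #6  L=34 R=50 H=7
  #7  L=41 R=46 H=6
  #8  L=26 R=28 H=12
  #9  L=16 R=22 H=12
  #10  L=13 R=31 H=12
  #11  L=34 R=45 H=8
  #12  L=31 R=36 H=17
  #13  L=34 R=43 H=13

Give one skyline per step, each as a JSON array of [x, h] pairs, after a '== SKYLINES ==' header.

== SKYLINES ==
[[26,6],[34,0]]
[[26,6],[34,0],[41,6],[44,0]]
[[26,6],[34,0],[41,6],[50,0]]
[[26,6],[34,0],[37,3],[41,6],[50,0]]
[[26,11],[41,6],[50,0]]
[[26,11],[41,7],[50,0]]
[[26,11],[41,7],[50,0]]
[[26,12],[28,11],[41,7],[50,0]]
[[16,12],[22,0],[26,12],[28,11],[41,7],[50,0]]
[[13,12],[31,11],[41,7],[50,0]]
[[13,12],[31,11],[41,8],[45,7],[50,0]]
[[13,12],[31,17],[36,11],[41,8],[45,7],[50,0]]
[[13,12],[31,17],[36,13],[43,8],[45,7],[50,0]]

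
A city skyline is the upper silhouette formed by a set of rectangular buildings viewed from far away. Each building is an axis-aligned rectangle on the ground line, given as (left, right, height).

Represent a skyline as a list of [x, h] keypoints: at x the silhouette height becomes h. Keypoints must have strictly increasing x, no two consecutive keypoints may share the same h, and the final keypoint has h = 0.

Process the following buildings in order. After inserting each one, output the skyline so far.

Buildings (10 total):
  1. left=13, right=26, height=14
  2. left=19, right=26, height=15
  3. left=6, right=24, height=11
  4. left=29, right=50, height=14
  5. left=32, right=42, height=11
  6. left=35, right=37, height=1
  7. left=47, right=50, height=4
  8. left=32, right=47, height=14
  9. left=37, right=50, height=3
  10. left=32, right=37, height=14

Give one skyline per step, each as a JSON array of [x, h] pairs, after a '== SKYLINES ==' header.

== SKYLINES ==
[[13,14],[26,0]]
[[13,14],[19,15],[26,0]]
[[6,11],[13,14],[19,15],[26,0]]
[[6,11],[13,14],[19,15],[26,0],[29,14],[50,0]]
[[6,11],[13,14],[19,15],[26,0],[29,14],[50,0]]
[[6,11],[13,14],[19,15],[26,0],[29,14],[50,0]]
[[6,11],[13,14],[19,15],[26,0],[29,14],[50,0]]
[[6,11],[13,14],[19,15],[26,0],[29,14],[50,0]]
[[6,11],[13,14],[19,15],[26,0],[29,14],[50,0]]
[[6,11],[13,14],[19,15],[26,0],[29,14],[50,0]]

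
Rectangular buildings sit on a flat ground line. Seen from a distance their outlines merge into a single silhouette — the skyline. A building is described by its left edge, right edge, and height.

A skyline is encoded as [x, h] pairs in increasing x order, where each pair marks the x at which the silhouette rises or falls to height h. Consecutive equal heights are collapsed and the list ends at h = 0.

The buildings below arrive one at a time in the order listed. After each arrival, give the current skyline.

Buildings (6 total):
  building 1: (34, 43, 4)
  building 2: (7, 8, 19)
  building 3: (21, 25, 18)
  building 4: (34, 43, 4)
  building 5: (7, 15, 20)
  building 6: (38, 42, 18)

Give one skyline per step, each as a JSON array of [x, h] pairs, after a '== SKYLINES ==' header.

== SKYLINES ==
[[34,4],[43,0]]
[[7,19],[8,0],[34,4],[43,0]]
[[7,19],[8,0],[21,18],[25,0],[34,4],[43,0]]
[[7,19],[8,0],[21,18],[25,0],[34,4],[43,0]]
[[7,20],[15,0],[21,18],[25,0],[34,4],[43,0]]
[[7,20],[15,0],[21,18],[25,0],[34,4],[38,18],[42,4],[43,0]]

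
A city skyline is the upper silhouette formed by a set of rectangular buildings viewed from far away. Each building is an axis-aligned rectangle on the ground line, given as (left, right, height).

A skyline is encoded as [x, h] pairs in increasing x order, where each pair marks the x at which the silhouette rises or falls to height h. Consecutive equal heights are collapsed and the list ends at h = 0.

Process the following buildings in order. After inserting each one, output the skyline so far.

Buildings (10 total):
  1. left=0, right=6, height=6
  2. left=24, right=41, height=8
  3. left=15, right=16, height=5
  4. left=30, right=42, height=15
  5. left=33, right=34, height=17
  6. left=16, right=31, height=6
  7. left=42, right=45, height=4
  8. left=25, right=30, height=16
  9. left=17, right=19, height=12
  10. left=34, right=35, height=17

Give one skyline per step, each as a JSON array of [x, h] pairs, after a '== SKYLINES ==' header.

== SKYLINES ==
[[0,6],[6,0]]
[[0,6],[6,0],[24,8],[41,0]]
[[0,6],[6,0],[15,5],[16,0],[24,8],[41,0]]
[[0,6],[6,0],[15,5],[16,0],[24,8],[30,15],[42,0]]
[[0,6],[6,0],[15,5],[16,0],[24,8],[30,15],[33,17],[34,15],[42,0]]
[[0,6],[6,0],[15,5],[16,6],[24,8],[30,15],[33,17],[34,15],[42,0]]
[[0,6],[6,0],[15,5],[16,6],[24,8],[30,15],[33,17],[34,15],[42,4],[45,0]]
[[0,6],[6,0],[15,5],[16,6],[24,8],[25,16],[30,15],[33,17],[34,15],[42,4],[45,0]]
[[0,6],[6,0],[15,5],[16,6],[17,12],[19,6],[24,8],[25,16],[30,15],[33,17],[34,15],[42,4],[45,0]]
[[0,6],[6,0],[15,5],[16,6],[17,12],[19,6],[24,8],[25,16],[30,15],[33,17],[35,15],[42,4],[45,0]]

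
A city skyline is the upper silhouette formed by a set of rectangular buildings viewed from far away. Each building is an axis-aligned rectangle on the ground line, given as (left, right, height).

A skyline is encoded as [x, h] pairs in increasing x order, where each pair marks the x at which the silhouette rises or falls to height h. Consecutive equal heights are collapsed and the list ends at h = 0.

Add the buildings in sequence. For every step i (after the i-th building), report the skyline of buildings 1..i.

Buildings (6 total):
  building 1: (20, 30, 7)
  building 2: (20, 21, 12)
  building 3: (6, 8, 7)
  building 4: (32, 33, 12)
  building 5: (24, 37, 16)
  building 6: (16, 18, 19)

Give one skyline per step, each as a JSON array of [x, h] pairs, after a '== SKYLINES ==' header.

== SKYLINES ==
[[20,7],[30,0]]
[[20,12],[21,7],[30,0]]
[[6,7],[8,0],[20,12],[21,7],[30,0]]
[[6,7],[8,0],[20,12],[21,7],[30,0],[32,12],[33,0]]
[[6,7],[8,0],[20,12],[21,7],[24,16],[37,0]]
[[6,7],[8,0],[16,19],[18,0],[20,12],[21,7],[24,16],[37,0]]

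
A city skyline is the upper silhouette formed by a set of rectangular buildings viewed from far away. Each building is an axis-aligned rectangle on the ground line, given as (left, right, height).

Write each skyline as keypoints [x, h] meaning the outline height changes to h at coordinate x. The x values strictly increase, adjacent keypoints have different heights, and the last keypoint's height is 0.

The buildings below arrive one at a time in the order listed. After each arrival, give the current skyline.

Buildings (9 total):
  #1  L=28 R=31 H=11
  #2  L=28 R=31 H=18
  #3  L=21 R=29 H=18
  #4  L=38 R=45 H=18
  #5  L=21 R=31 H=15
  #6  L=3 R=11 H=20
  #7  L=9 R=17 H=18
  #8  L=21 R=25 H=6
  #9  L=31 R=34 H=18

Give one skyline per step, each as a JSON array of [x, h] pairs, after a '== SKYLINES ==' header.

== SKYLINES ==
[[28,11],[31,0]]
[[28,18],[31,0]]
[[21,18],[31,0]]
[[21,18],[31,0],[38,18],[45,0]]
[[21,18],[31,0],[38,18],[45,0]]
[[3,20],[11,0],[21,18],[31,0],[38,18],[45,0]]
[[3,20],[11,18],[17,0],[21,18],[31,0],[38,18],[45,0]]
[[3,20],[11,18],[17,0],[21,18],[31,0],[38,18],[45,0]]
[[3,20],[11,18],[17,0],[21,18],[34,0],[38,18],[45,0]]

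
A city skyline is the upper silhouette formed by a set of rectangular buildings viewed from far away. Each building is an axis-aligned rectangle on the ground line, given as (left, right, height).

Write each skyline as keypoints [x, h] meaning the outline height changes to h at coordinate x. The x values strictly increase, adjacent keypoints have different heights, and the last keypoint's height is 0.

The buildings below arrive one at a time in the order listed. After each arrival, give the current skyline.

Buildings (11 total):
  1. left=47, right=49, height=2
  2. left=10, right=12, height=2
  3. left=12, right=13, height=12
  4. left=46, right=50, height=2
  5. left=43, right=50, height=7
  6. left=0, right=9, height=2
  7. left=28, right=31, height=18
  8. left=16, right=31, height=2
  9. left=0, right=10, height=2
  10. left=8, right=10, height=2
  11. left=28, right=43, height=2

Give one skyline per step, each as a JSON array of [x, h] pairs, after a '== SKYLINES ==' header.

== SKYLINES ==
[[47,2],[49,0]]
[[10,2],[12,0],[47,2],[49,0]]
[[10,2],[12,12],[13,0],[47,2],[49,0]]
[[10,2],[12,12],[13,0],[46,2],[50,0]]
[[10,2],[12,12],[13,0],[43,7],[50,0]]
[[0,2],[9,0],[10,2],[12,12],[13,0],[43,7],[50,0]]
[[0,2],[9,0],[10,2],[12,12],[13,0],[28,18],[31,0],[43,7],[50,0]]
[[0,2],[9,0],[10,2],[12,12],[13,0],[16,2],[28,18],[31,0],[43,7],[50,0]]
[[0,2],[12,12],[13,0],[16,2],[28,18],[31,0],[43,7],[50,0]]
[[0,2],[12,12],[13,0],[16,2],[28,18],[31,0],[43,7],[50,0]]
[[0,2],[12,12],[13,0],[16,2],[28,18],[31,2],[43,7],[50,0]]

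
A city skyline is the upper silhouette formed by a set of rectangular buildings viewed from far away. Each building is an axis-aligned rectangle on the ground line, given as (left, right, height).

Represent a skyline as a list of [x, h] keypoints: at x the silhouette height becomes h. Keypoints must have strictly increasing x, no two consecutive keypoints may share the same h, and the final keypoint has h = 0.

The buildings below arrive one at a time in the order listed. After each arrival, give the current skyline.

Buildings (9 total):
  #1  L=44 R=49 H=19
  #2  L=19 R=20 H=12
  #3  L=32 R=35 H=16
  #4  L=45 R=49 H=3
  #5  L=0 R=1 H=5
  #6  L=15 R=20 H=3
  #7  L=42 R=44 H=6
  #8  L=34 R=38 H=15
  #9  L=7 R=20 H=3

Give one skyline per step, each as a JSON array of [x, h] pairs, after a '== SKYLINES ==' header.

== SKYLINES ==
[[44,19],[49,0]]
[[19,12],[20,0],[44,19],[49,0]]
[[19,12],[20,0],[32,16],[35,0],[44,19],[49,0]]
[[19,12],[20,0],[32,16],[35,0],[44,19],[49,0]]
[[0,5],[1,0],[19,12],[20,0],[32,16],[35,0],[44,19],[49,0]]
[[0,5],[1,0],[15,3],[19,12],[20,0],[32,16],[35,0],[44,19],[49,0]]
[[0,5],[1,0],[15,3],[19,12],[20,0],[32,16],[35,0],[42,6],[44,19],[49,0]]
[[0,5],[1,0],[15,3],[19,12],[20,0],[32,16],[35,15],[38,0],[42,6],[44,19],[49,0]]
[[0,5],[1,0],[7,3],[19,12],[20,0],[32,16],[35,15],[38,0],[42,6],[44,19],[49,0]]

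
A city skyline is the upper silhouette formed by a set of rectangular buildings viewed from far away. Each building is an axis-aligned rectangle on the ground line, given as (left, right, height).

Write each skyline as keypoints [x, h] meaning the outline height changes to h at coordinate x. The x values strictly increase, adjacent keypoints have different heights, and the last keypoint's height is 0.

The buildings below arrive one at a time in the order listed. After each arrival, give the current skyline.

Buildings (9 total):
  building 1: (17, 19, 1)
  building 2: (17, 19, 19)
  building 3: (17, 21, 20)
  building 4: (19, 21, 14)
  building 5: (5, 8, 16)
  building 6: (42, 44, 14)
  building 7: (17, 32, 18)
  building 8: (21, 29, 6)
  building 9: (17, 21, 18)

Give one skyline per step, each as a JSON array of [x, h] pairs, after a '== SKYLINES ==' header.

== SKYLINES ==
[[17,1],[19,0]]
[[17,19],[19,0]]
[[17,20],[21,0]]
[[17,20],[21,0]]
[[5,16],[8,0],[17,20],[21,0]]
[[5,16],[8,0],[17,20],[21,0],[42,14],[44,0]]
[[5,16],[8,0],[17,20],[21,18],[32,0],[42,14],[44,0]]
[[5,16],[8,0],[17,20],[21,18],[32,0],[42,14],[44,0]]
[[5,16],[8,0],[17,20],[21,18],[32,0],[42,14],[44,0]]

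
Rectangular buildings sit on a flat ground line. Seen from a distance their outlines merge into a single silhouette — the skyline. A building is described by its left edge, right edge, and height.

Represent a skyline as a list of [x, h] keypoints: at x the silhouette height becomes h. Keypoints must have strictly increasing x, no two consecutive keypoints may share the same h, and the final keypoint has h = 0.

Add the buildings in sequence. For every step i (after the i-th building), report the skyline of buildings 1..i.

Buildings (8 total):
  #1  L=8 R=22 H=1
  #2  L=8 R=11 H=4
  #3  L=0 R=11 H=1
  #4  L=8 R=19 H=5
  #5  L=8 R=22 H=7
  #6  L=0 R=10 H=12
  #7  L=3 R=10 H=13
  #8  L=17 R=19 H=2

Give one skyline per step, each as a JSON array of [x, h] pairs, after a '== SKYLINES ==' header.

== SKYLINES ==
[[8,1],[22,0]]
[[8,4],[11,1],[22,0]]
[[0,1],[8,4],[11,1],[22,0]]
[[0,1],[8,5],[19,1],[22,0]]
[[0,1],[8,7],[22,0]]
[[0,12],[10,7],[22,0]]
[[0,12],[3,13],[10,7],[22,0]]
[[0,12],[3,13],[10,7],[22,0]]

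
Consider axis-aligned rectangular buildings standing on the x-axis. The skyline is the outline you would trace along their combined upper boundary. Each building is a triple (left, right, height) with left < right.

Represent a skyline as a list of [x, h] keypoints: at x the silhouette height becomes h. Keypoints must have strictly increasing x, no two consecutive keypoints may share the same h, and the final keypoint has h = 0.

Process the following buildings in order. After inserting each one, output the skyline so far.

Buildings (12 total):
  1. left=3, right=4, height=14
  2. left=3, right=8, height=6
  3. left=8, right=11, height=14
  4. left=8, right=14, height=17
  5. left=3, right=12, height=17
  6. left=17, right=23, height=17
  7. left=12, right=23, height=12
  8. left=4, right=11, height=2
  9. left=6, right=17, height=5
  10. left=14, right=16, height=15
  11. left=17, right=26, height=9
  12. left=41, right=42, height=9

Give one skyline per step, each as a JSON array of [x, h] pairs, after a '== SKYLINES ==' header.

== SKYLINES ==
[[3,14],[4,0]]
[[3,14],[4,6],[8,0]]
[[3,14],[4,6],[8,14],[11,0]]
[[3,14],[4,6],[8,17],[14,0]]
[[3,17],[14,0]]
[[3,17],[14,0],[17,17],[23,0]]
[[3,17],[14,12],[17,17],[23,0]]
[[3,17],[14,12],[17,17],[23,0]]
[[3,17],[14,12],[17,17],[23,0]]
[[3,17],[14,15],[16,12],[17,17],[23,0]]
[[3,17],[14,15],[16,12],[17,17],[23,9],[26,0]]
[[3,17],[14,15],[16,12],[17,17],[23,9],[26,0],[41,9],[42,0]]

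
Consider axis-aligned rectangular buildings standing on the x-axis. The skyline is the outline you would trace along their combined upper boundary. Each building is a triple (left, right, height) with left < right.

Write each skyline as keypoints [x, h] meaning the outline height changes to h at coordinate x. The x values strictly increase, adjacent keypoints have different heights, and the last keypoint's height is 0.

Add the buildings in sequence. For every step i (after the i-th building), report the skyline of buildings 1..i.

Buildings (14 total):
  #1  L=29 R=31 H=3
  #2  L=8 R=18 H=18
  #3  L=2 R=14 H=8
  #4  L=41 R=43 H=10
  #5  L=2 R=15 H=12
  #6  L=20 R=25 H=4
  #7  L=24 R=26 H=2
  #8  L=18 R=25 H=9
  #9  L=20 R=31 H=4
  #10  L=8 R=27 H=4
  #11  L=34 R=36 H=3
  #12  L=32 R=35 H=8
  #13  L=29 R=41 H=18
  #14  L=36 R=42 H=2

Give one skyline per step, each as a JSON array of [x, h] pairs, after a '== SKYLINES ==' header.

== SKYLINES ==
[[29,3],[31,0]]
[[8,18],[18,0],[29,3],[31,0]]
[[2,8],[8,18],[18,0],[29,3],[31,0]]
[[2,8],[8,18],[18,0],[29,3],[31,0],[41,10],[43,0]]
[[2,12],[8,18],[18,0],[29,3],[31,0],[41,10],[43,0]]
[[2,12],[8,18],[18,0],[20,4],[25,0],[29,3],[31,0],[41,10],[43,0]]
[[2,12],[8,18],[18,0],[20,4],[25,2],[26,0],[29,3],[31,0],[41,10],[43,0]]
[[2,12],[8,18],[18,9],[25,2],[26,0],[29,3],[31,0],[41,10],[43,0]]
[[2,12],[8,18],[18,9],[25,4],[31,0],[41,10],[43,0]]
[[2,12],[8,18],[18,9],[25,4],[31,0],[41,10],[43,0]]
[[2,12],[8,18],[18,9],[25,4],[31,0],[34,3],[36,0],[41,10],[43,0]]
[[2,12],[8,18],[18,9],[25,4],[31,0],[32,8],[35,3],[36,0],[41,10],[43,0]]
[[2,12],[8,18],[18,9],[25,4],[29,18],[41,10],[43,0]]
[[2,12],[8,18],[18,9],[25,4],[29,18],[41,10],[43,0]]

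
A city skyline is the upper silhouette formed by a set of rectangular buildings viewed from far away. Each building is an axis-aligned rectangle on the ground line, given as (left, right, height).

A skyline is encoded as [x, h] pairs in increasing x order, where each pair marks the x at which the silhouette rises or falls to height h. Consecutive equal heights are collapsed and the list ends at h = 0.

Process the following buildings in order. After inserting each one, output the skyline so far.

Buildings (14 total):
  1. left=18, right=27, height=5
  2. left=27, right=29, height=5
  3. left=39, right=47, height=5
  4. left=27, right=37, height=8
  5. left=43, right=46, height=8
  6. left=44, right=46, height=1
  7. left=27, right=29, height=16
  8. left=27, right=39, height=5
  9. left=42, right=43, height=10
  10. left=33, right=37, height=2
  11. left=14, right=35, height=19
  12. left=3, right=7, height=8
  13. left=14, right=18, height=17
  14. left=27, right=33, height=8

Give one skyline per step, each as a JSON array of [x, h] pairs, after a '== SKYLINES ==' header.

== SKYLINES ==
[[18,5],[27,0]]
[[18,5],[29,0]]
[[18,5],[29,0],[39,5],[47,0]]
[[18,5],[27,8],[37,0],[39,5],[47,0]]
[[18,5],[27,8],[37,0],[39,5],[43,8],[46,5],[47,0]]
[[18,5],[27,8],[37,0],[39,5],[43,8],[46,5],[47,0]]
[[18,5],[27,16],[29,8],[37,0],[39,5],[43,8],[46,5],[47,0]]
[[18,5],[27,16],[29,8],[37,5],[43,8],[46,5],[47,0]]
[[18,5],[27,16],[29,8],[37,5],[42,10],[43,8],[46,5],[47,0]]
[[18,5],[27,16],[29,8],[37,5],[42,10],[43,8],[46,5],[47,0]]
[[14,19],[35,8],[37,5],[42,10],[43,8],[46,5],[47,0]]
[[3,8],[7,0],[14,19],[35,8],[37,5],[42,10],[43,8],[46,5],[47,0]]
[[3,8],[7,0],[14,19],[35,8],[37,5],[42,10],[43,8],[46,5],[47,0]]
[[3,8],[7,0],[14,19],[35,8],[37,5],[42,10],[43,8],[46,5],[47,0]]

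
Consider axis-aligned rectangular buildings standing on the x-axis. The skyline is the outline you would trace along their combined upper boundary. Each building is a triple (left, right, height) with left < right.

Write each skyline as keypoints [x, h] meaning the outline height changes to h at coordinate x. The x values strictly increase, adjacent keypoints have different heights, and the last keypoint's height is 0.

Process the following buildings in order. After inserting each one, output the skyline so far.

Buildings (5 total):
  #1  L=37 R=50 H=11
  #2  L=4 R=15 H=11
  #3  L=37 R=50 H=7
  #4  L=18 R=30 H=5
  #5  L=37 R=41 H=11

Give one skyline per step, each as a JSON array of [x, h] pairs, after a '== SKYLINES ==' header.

== SKYLINES ==
[[37,11],[50,0]]
[[4,11],[15,0],[37,11],[50,0]]
[[4,11],[15,0],[37,11],[50,0]]
[[4,11],[15,0],[18,5],[30,0],[37,11],[50,0]]
[[4,11],[15,0],[18,5],[30,0],[37,11],[50,0]]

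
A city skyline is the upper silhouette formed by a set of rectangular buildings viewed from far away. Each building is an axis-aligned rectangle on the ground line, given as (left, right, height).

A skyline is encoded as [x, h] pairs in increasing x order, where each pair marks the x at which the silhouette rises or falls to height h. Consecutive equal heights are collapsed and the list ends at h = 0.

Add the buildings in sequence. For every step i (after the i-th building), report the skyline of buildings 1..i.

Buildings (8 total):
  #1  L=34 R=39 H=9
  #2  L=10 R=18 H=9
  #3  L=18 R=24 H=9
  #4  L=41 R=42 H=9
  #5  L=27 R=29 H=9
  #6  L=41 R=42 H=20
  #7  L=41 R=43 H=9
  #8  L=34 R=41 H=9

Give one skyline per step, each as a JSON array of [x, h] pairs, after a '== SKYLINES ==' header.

== SKYLINES ==
[[34,9],[39,0]]
[[10,9],[18,0],[34,9],[39,0]]
[[10,9],[24,0],[34,9],[39,0]]
[[10,9],[24,0],[34,9],[39,0],[41,9],[42,0]]
[[10,9],[24,0],[27,9],[29,0],[34,9],[39,0],[41,9],[42,0]]
[[10,9],[24,0],[27,9],[29,0],[34,9],[39,0],[41,20],[42,0]]
[[10,9],[24,0],[27,9],[29,0],[34,9],[39,0],[41,20],[42,9],[43,0]]
[[10,9],[24,0],[27,9],[29,0],[34,9],[41,20],[42,9],[43,0]]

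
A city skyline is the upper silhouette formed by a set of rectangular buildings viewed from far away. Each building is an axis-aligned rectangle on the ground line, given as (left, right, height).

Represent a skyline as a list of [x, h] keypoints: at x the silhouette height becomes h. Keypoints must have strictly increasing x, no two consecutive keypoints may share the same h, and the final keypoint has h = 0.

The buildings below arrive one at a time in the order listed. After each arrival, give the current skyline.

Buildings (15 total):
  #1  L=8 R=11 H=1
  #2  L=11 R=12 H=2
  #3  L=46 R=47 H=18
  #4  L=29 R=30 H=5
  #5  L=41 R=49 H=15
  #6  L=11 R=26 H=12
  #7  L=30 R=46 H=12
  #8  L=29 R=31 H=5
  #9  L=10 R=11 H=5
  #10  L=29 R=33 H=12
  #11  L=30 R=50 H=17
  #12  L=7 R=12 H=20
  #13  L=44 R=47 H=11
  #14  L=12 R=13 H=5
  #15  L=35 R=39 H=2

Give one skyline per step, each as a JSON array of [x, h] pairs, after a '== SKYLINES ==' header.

== SKYLINES ==
[[8,1],[11,0]]
[[8,1],[11,2],[12,0]]
[[8,1],[11,2],[12,0],[46,18],[47,0]]
[[8,1],[11,2],[12,0],[29,5],[30,0],[46,18],[47,0]]
[[8,1],[11,2],[12,0],[29,5],[30,0],[41,15],[46,18],[47,15],[49,0]]
[[8,1],[11,12],[26,0],[29,5],[30,0],[41,15],[46,18],[47,15],[49,0]]
[[8,1],[11,12],[26,0],[29,5],[30,12],[41,15],[46,18],[47,15],[49,0]]
[[8,1],[11,12],[26,0],[29,5],[30,12],[41,15],[46,18],[47,15],[49,0]]
[[8,1],[10,5],[11,12],[26,0],[29,5],[30,12],[41,15],[46,18],[47,15],[49,0]]
[[8,1],[10,5],[11,12],[26,0],[29,12],[41,15],[46,18],[47,15],[49,0]]
[[8,1],[10,5],[11,12],[26,0],[29,12],[30,17],[46,18],[47,17],[50,0]]
[[7,20],[12,12],[26,0],[29,12],[30,17],[46,18],[47,17],[50,0]]
[[7,20],[12,12],[26,0],[29,12],[30,17],[46,18],[47,17],[50,0]]
[[7,20],[12,12],[26,0],[29,12],[30,17],[46,18],[47,17],[50,0]]
[[7,20],[12,12],[26,0],[29,12],[30,17],[46,18],[47,17],[50,0]]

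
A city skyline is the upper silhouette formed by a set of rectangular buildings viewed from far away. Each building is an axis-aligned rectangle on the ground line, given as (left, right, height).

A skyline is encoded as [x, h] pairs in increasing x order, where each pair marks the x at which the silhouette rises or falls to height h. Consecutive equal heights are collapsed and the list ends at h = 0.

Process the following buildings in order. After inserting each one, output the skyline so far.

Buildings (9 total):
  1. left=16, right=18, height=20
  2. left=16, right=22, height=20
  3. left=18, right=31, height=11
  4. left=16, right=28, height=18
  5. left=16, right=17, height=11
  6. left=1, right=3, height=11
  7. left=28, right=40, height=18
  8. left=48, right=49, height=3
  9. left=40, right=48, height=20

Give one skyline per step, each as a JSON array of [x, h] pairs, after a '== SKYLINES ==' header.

== SKYLINES ==
[[16,20],[18,0]]
[[16,20],[22,0]]
[[16,20],[22,11],[31,0]]
[[16,20],[22,18],[28,11],[31,0]]
[[16,20],[22,18],[28,11],[31,0]]
[[1,11],[3,0],[16,20],[22,18],[28,11],[31,0]]
[[1,11],[3,0],[16,20],[22,18],[40,0]]
[[1,11],[3,0],[16,20],[22,18],[40,0],[48,3],[49,0]]
[[1,11],[3,0],[16,20],[22,18],[40,20],[48,3],[49,0]]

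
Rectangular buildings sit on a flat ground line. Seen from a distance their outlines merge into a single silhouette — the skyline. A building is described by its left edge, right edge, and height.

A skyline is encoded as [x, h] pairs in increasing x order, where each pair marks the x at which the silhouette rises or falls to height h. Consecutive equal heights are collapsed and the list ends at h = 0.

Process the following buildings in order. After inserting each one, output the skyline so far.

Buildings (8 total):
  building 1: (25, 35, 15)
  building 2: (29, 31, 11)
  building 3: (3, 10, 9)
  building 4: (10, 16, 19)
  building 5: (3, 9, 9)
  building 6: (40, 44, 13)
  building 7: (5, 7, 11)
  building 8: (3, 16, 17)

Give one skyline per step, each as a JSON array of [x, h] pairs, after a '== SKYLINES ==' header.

== SKYLINES ==
[[25,15],[35,0]]
[[25,15],[35,0]]
[[3,9],[10,0],[25,15],[35,0]]
[[3,9],[10,19],[16,0],[25,15],[35,0]]
[[3,9],[10,19],[16,0],[25,15],[35,0]]
[[3,9],[10,19],[16,0],[25,15],[35,0],[40,13],[44,0]]
[[3,9],[5,11],[7,9],[10,19],[16,0],[25,15],[35,0],[40,13],[44,0]]
[[3,17],[10,19],[16,0],[25,15],[35,0],[40,13],[44,0]]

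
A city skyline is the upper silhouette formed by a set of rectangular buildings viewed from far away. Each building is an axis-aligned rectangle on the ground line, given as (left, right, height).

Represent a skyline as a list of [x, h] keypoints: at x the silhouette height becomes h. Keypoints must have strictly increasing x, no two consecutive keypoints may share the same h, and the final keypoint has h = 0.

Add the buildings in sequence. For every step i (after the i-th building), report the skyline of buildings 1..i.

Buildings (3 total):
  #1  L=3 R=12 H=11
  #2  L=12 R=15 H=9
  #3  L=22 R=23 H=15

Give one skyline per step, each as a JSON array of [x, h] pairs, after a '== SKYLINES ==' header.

== SKYLINES ==
[[3,11],[12,0]]
[[3,11],[12,9],[15,0]]
[[3,11],[12,9],[15,0],[22,15],[23,0]]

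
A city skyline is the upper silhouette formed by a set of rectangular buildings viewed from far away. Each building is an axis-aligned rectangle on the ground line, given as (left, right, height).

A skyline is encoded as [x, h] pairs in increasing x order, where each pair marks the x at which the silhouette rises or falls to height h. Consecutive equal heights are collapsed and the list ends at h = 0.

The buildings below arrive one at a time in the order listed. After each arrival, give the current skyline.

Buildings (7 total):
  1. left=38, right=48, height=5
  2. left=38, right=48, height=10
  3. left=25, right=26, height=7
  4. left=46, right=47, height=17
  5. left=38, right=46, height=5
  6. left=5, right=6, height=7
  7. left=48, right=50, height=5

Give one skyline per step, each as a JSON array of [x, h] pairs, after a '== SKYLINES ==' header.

== SKYLINES ==
[[38,5],[48,0]]
[[38,10],[48,0]]
[[25,7],[26,0],[38,10],[48,0]]
[[25,7],[26,0],[38,10],[46,17],[47,10],[48,0]]
[[25,7],[26,0],[38,10],[46,17],[47,10],[48,0]]
[[5,7],[6,0],[25,7],[26,0],[38,10],[46,17],[47,10],[48,0]]
[[5,7],[6,0],[25,7],[26,0],[38,10],[46,17],[47,10],[48,5],[50,0]]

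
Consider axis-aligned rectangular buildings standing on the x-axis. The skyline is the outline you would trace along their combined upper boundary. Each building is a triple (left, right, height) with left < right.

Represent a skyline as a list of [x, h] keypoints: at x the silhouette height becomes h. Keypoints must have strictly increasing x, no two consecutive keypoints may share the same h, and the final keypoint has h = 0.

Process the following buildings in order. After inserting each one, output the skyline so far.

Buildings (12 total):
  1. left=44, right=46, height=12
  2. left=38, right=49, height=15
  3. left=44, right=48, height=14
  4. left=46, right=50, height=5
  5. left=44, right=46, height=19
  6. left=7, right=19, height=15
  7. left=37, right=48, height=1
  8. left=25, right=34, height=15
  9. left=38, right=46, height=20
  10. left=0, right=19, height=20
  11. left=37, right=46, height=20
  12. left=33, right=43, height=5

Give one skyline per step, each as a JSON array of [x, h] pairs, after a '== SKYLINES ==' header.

== SKYLINES ==
[[44,12],[46,0]]
[[38,15],[49,0]]
[[38,15],[49,0]]
[[38,15],[49,5],[50,0]]
[[38,15],[44,19],[46,15],[49,5],[50,0]]
[[7,15],[19,0],[38,15],[44,19],[46,15],[49,5],[50,0]]
[[7,15],[19,0],[37,1],[38,15],[44,19],[46,15],[49,5],[50,0]]
[[7,15],[19,0],[25,15],[34,0],[37,1],[38,15],[44,19],[46,15],[49,5],[50,0]]
[[7,15],[19,0],[25,15],[34,0],[37,1],[38,20],[46,15],[49,5],[50,0]]
[[0,20],[19,0],[25,15],[34,0],[37,1],[38,20],[46,15],[49,5],[50,0]]
[[0,20],[19,0],[25,15],[34,0],[37,20],[46,15],[49,5],[50,0]]
[[0,20],[19,0],[25,15],[34,5],[37,20],[46,15],[49,5],[50,0]]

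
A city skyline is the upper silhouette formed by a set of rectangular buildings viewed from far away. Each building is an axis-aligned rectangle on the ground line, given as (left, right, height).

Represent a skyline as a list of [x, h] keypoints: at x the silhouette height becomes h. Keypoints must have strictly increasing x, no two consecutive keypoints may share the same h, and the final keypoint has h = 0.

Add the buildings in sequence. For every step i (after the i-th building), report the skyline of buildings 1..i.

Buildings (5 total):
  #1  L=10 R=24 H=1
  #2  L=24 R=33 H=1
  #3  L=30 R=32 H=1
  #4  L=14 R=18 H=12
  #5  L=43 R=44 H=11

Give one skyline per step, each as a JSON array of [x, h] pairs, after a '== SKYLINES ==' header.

== SKYLINES ==
[[10,1],[24,0]]
[[10,1],[33,0]]
[[10,1],[33,0]]
[[10,1],[14,12],[18,1],[33,0]]
[[10,1],[14,12],[18,1],[33,0],[43,11],[44,0]]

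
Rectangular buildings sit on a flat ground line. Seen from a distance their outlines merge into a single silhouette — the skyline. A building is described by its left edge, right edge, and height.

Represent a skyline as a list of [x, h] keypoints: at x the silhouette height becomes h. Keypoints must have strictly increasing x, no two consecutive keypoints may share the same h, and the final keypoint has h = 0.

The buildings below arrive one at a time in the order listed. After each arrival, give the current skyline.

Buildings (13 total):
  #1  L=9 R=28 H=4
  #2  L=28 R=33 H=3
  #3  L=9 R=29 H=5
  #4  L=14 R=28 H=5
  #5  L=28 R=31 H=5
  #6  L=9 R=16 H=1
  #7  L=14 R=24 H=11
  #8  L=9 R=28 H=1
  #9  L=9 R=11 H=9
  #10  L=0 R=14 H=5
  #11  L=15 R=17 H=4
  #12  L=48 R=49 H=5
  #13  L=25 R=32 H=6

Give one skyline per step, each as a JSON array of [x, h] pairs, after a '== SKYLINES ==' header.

== SKYLINES ==
[[9,4],[28,0]]
[[9,4],[28,3],[33,0]]
[[9,5],[29,3],[33,0]]
[[9,5],[29,3],[33,0]]
[[9,5],[31,3],[33,0]]
[[9,5],[31,3],[33,0]]
[[9,5],[14,11],[24,5],[31,3],[33,0]]
[[9,5],[14,11],[24,5],[31,3],[33,0]]
[[9,9],[11,5],[14,11],[24,5],[31,3],[33,0]]
[[0,5],[9,9],[11,5],[14,11],[24,5],[31,3],[33,0]]
[[0,5],[9,9],[11,5],[14,11],[24,5],[31,3],[33,0]]
[[0,5],[9,9],[11,5],[14,11],[24,5],[31,3],[33,0],[48,5],[49,0]]
[[0,5],[9,9],[11,5],[14,11],[24,5],[25,6],[32,3],[33,0],[48,5],[49,0]]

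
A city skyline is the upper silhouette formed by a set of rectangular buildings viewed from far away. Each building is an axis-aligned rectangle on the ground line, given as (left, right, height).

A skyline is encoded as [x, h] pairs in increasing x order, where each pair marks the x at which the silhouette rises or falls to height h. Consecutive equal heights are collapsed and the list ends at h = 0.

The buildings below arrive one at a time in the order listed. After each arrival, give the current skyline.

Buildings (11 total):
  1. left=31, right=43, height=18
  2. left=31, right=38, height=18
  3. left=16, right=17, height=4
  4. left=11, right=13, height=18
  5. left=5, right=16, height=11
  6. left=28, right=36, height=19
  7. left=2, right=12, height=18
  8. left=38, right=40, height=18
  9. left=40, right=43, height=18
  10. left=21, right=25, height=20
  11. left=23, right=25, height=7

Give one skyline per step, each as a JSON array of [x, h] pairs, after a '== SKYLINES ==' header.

== SKYLINES ==
[[31,18],[43,0]]
[[31,18],[43,0]]
[[16,4],[17,0],[31,18],[43,0]]
[[11,18],[13,0],[16,4],[17,0],[31,18],[43,0]]
[[5,11],[11,18],[13,11],[16,4],[17,0],[31,18],[43,0]]
[[5,11],[11,18],[13,11],[16,4],[17,0],[28,19],[36,18],[43,0]]
[[2,18],[13,11],[16,4],[17,0],[28,19],[36,18],[43,0]]
[[2,18],[13,11],[16,4],[17,0],[28,19],[36,18],[43,0]]
[[2,18],[13,11],[16,4],[17,0],[28,19],[36,18],[43,0]]
[[2,18],[13,11],[16,4],[17,0],[21,20],[25,0],[28,19],[36,18],[43,0]]
[[2,18],[13,11],[16,4],[17,0],[21,20],[25,0],[28,19],[36,18],[43,0]]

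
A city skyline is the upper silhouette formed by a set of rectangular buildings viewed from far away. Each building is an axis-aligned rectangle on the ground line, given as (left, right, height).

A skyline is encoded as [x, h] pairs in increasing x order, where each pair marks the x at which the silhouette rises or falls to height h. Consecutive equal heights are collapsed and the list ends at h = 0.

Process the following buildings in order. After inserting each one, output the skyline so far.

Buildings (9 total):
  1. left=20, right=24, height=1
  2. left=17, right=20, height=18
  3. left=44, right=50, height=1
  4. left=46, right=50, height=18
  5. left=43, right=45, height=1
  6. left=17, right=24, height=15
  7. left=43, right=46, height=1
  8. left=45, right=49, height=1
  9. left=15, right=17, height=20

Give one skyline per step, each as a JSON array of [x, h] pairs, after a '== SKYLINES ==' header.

== SKYLINES ==
[[20,1],[24,0]]
[[17,18],[20,1],[24,0]]
[[17,18],[20,1],[24,0],[44,1],[50,0]]
[[17,18],[20,1],[24,0],[44,1],[46,18],[50,0]]
[[17,18],[20,1],[24,0],[43,1],[46,18],[50,0]]
[[17,18],[20,15],[24,0],[43,1],[46,18],[50,0]]
[[17,18],[20,15],[24,0],[43,1],[46,18],[50,0]]
[[17,18],[20,15],[24,0],[43,1],[46,18],[50,0]]
[[15,20],[17,18],[20,15],[24,0],[43,1],[46,18],[50,0]]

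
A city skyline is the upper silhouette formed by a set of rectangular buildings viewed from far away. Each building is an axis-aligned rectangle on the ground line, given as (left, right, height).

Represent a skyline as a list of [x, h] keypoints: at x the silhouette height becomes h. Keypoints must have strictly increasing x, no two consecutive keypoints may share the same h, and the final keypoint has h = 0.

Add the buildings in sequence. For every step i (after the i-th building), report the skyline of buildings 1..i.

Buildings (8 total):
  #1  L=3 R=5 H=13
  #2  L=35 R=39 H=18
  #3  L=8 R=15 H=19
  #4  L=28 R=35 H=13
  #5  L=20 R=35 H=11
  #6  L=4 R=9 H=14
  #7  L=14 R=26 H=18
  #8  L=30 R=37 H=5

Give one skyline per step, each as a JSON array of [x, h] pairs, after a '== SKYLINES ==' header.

== SKYLINES ==
[[3,13],[5,0]]
[[3,13],[5,0],[35,18],[39,0]]
[[3,13],[5,0],[8,19],[15,0],[35,18],[39,0]]
[[3,13],[5,0],[8,19],[15,0],[28,13],[35,18],[39,0]]
[[3,13],[5,0],[8,19],[15,0],[20,11],[28,13],[35,18],[39,0]]
[[3,13],[4,14],[8,19],[15,0],[20,11],[28,13],[35,18],[39,0]]
[[3,13],[4,14],[8,19],[15,18],[26,11],[28,13],[35,18],[39,0]]
[[3,13],[4,14],[8,19],[15,18],[26,11],[28,13],[35,18],[39,0]]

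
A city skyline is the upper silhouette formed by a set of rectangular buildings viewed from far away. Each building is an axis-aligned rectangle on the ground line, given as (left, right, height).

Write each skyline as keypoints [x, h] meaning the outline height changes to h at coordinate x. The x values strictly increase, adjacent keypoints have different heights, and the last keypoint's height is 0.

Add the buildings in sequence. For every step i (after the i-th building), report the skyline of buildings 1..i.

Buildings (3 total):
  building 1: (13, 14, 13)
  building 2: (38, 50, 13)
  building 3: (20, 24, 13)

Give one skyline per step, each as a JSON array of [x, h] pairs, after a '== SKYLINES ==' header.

== SKYLINES ==
[[13,13],[14,0]]
[[13,13],[14,0],[38,13],[50,0]]
[[13,13],[14,0],[20,13],[24,0],[38,13],[50,0]]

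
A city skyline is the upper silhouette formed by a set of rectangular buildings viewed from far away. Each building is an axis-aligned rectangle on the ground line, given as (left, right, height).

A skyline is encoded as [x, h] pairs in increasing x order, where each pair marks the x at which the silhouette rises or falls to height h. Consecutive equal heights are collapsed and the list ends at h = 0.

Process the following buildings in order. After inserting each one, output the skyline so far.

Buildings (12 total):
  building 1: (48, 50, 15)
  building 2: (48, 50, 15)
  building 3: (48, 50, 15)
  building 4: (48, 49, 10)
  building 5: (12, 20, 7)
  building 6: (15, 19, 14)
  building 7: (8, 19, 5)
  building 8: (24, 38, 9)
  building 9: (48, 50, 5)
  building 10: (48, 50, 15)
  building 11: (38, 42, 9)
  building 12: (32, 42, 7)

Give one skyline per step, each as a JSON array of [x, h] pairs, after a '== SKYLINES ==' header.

== SKYLINES ==
[[48,15],[50,0]]
[[48,15],[50,0]]
[[48,15],[50,0]]
[[48,15],[50,0]]
[[12,7],[20,0],[48,15],[50,0]]
[[12,7],[15,14],[19,7],[20,0],[48,15],[50,0]]
[[8,5],[12,7],[15,14],[19,7],[20,0],[48,15],[50,0]]
[[8,5],[12,7],[15,14],[19,7],[20,0],[24,9],[38,0],[48,15],[50,0]]
[[8,5],[12,7],[15,14],[19,7],[20,0],[24,9],[38,0],[48,15],[50,0]]
[[8,5],[12,7],[15,14],[19,7],[20,0],[24,9],[38,0],[48,15],[50,0]]
[[8,5],[12,7],[15,14],[19,7],[20,0],[24,9],[42,0],[48,15],[50,0]]
[[8,5],[12,7],[15,14],[19,7],[20,0],[24,9],[42,0],[48,15],[50,0]]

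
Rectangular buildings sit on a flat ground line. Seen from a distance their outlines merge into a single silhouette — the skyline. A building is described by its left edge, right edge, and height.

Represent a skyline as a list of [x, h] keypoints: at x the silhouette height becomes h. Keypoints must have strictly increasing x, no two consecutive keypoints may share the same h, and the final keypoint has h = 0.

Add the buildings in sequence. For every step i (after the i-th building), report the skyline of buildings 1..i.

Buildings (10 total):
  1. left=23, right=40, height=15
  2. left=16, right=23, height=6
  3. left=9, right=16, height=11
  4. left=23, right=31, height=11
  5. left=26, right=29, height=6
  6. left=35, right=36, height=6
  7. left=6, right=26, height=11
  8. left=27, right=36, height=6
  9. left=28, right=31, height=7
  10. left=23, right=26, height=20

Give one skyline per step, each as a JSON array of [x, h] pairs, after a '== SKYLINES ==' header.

== SKYLINES ==
[[23,15],[40,0]]
[[16,6],[23,15],[40,0]]
[[9,11],[16,6],[23,15],[40,0]]
[[9,11],[16,6],[23,15],[40,0]]
[[9,11],[16,6],[23,15],[40,0]]
[[9,11],[16,6],[23,15],[40,0]]
[[6,11],[23,15],[40,0]]
[[6,11],[23,15],[40,0]]
[[6,11],[23,15],[40,0]]
[[6,11],[23,20],[26,15],[40,0]]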